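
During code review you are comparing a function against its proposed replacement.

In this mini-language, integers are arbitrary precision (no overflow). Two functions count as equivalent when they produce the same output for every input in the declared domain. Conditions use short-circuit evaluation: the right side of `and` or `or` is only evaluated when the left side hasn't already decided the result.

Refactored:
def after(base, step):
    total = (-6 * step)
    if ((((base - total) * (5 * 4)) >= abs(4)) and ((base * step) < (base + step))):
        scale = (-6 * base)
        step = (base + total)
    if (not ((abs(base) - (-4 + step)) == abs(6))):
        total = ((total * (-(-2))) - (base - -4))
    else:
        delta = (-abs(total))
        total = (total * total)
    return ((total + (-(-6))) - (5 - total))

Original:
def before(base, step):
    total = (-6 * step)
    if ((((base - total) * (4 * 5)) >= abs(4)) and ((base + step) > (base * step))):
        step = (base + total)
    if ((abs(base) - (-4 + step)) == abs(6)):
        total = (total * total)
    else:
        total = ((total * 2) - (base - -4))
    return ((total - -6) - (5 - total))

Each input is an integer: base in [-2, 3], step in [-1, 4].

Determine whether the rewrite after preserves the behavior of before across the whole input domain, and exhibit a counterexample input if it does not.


This is a faithful refactor — arithmetic usage differs, plus local variable names differ, plus comparison usage differs, plus min/max/abs usage differs, plus boolean connective usage differs, plus statement counts differ, plus constant usage differs, but the computed results match everywhere.
Spot check at base=2, step=2 — before: total becomes -12; next ((((base - total) * (4 * 5)) >= abs(4)) and ((base + step) > (base * step))) evaluates to false; next ((abs(base) - (-4 + step)) == abs(6)) evaluates to false; next total becomes -30; next final value -59. after: total becomes -12; next ((((base - total) * (5 * 4)) >= abs(4)) and ((base * step) < (base + step))) evaluates to false; next (not ((abs(base) - (-4 + step)) == abs(6))) evaluates to true; next total becomes -30; next final value -59. Both give -59.
Checked all 36 inputs in the declared domain: the outputs agree on every one.
verdict: equivalent


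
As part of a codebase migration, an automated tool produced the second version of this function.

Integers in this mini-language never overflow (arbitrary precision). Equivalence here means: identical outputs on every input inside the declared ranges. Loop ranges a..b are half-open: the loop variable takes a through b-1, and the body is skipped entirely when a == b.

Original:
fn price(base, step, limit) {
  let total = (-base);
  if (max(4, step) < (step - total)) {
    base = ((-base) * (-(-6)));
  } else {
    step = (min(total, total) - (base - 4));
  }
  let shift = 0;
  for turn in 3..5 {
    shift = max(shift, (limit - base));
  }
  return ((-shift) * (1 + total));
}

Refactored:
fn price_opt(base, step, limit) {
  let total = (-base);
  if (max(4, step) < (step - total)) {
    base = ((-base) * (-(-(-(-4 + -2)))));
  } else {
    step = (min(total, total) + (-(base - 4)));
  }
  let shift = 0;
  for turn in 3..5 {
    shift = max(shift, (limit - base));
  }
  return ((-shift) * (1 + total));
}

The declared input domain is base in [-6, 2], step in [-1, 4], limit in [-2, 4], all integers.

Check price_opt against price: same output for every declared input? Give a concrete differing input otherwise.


Equivalent — the differences include arithmetic usage differs, and constant usage differs, yet no declared input distinguishes the two.
As a probe, take base=2, step=2, limit=4: price runs total becomes -2; next (max(4, step) < (step - total)) evaluates to false; next step becomes 0; next shift becomes 0; next at turn=3:; next shift becomes 2; next at turn=4:; next shift becomes 2; next final value 2; price_opt runs total becomes -2; next (max(4, step) < (step - total)) evaluates to false; next step becomes 0; next shift becomes 0; next at turn=3:; next shift becomes 2; next at turn=4:; next shift becomes 2; next final value 2; both end at 2.
Across all 378 domain points the two functions coincide.
verdict: equivalent


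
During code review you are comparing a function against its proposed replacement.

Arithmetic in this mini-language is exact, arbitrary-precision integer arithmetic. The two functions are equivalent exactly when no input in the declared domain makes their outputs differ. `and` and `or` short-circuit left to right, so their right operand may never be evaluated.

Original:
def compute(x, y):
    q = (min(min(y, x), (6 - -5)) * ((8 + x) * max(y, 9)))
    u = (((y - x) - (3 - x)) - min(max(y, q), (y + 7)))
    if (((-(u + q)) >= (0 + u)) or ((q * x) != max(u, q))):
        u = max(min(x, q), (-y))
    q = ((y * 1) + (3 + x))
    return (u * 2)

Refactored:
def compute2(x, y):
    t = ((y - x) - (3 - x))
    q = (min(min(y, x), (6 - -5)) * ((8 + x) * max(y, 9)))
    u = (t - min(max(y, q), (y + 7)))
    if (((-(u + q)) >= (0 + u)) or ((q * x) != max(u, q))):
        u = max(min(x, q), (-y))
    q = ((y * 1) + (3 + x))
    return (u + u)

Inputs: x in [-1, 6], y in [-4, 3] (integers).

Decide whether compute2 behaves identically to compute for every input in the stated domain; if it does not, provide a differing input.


Behavior is preserved: although constant usage differs, local variable names differ, statement counts differ, arithmetic usage differs, the outputs never diverge.
Tracing x=4, y=-2: compute: q = -216; u = -3; (((-(u + q)) >= (0 + u)) or ((q * x) != max(u, q))) -> true; u = 2; q = 5; return 4 | compute2: t = -5; q = -216; u = -3; (((-(u + q)) >= (0 + u)) or ((q * x) != max(u, q))) -> true; u = 2; q = 5; return 4 — matching result 4.
Across all 64 domain points the two functions coincide.
verdict: equivalent


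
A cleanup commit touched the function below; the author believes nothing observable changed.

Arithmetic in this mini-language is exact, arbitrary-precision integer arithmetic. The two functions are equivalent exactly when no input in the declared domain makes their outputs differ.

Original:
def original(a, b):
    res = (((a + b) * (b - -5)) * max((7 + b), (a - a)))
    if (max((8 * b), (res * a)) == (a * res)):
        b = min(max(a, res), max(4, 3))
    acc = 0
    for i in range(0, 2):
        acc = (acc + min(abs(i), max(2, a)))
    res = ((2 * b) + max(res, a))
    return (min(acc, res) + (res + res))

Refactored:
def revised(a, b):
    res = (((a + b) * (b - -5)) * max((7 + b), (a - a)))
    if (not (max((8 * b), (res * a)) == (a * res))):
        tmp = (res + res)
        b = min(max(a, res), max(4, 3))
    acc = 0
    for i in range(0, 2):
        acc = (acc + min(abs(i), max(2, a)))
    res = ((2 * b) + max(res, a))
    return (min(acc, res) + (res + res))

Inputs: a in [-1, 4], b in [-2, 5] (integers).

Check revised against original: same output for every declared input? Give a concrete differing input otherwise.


The rewrite breaks on a=-1, b=-2, where the results are -9 and -15.
original: res = -45; (max((8 * b), (res * a)) == (a * res)) -> true; b = -1; acc = 0; [i=0]; acc = 0; [i=1]; acc = 1; res = -3; return -9
revised: res = -45; (not (max((8 * b), (res * a)) == (a * res))) -> false; acc = 0; [i=0]; acc = 0; [i=1]; acc = 1; res = -5; return -15
verdict: not equivalent; witness: a=-1, b=-2


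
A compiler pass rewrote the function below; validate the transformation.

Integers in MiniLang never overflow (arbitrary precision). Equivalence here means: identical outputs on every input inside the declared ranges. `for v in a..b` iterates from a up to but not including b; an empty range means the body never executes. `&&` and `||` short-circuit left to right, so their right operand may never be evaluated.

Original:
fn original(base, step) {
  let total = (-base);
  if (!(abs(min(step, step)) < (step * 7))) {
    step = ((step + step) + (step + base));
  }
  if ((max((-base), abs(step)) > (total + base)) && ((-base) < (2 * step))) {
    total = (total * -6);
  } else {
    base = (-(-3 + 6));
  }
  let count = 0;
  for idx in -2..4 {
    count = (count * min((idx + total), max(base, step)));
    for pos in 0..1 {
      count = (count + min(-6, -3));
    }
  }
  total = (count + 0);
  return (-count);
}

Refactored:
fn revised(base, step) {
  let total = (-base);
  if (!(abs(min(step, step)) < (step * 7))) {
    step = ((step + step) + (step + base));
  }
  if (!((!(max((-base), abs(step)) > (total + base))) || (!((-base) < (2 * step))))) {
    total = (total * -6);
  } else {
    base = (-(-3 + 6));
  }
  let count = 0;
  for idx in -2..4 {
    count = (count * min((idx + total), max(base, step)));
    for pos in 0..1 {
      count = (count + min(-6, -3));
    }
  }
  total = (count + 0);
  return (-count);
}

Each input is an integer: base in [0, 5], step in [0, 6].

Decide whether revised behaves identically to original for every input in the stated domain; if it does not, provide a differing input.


Reading the diff, among the changes: boolean connective usage differs.
One worked example (base=2, step=0) — original: total=-2, then (!(abs(min(step, step)) < (step * 7))) is true, then step=2, then ((max((-base), abs(step)) > (total + base)) && ((-base) < (2 * step))) is true, then total=12, then count=0, then (idx=-2), then count=0, then (pos=0), then count=-6, then (idx=-1), then count=-12, then (pos=0), then count=-18, then (idx=0), then count=-36, then (pos=0), then count=-42, then (idx=1), then count=-84, then (pos=0), then count=-90, then (idx=2), then count=-180, then (pos=0), then count=-186, then (idx=3), then count=-372, then (pos=0), then count=-378, then total=-378, then returns 378; revised: total=-2, then (!(abs(min(step, step)) < (step * 7))) is true, then step=2, then (!((!(max((-base), abs(step)) > (total + base))) || (!((-base) < (2 * step))))) is true, then total=12, then count=0, then (idx=-2), then count=0, then (pos=0), then count=-6, then (idx=-1), then count=-12, then (pos=0), then count=-18, then (idx=0), then count=-36, then (pos=0), then count=-42, then (idx=1), then count=-84, then (pos=0), then count=-90, then (idx=2), then count=-180, then (pos=0), then count=-186, then (idx=3), then count=-372, then (pos=0), then count=-378, then total=-378, then returns 378; agreement on 378.
Across all 42 domain points the two functions coincide.
verdict: equivalent


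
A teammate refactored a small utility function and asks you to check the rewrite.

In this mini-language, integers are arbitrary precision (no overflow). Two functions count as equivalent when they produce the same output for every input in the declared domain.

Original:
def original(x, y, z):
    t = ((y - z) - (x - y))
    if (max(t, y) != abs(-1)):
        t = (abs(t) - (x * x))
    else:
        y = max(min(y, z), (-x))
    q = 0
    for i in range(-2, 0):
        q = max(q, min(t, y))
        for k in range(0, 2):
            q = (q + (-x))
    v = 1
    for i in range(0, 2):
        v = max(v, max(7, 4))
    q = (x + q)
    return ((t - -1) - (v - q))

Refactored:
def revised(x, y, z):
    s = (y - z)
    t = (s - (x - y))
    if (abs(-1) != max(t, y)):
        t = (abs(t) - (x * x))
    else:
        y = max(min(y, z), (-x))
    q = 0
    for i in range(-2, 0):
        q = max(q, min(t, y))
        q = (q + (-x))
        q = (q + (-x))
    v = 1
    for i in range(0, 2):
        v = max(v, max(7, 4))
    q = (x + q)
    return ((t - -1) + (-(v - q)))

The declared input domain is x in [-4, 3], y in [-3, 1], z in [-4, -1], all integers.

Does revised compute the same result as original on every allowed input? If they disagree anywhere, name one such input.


The two are interchangeable: statement counts differ, and loop structure differs, and arithmetic usage differs, and local variable names differ, and every declared input agrees.
Tracing x=0, y=-3, z=-2: original: t := -4 | (max(t, y) != abs(-1)): true | t := 4 | q := 0 | iter i=-2: | q := 0 | iter k=0: | q := 0 | iter k=1: | q := 0 | iter i=-1: | q := 0 | iter k=0: | q := 0 | iter k=1: | q := 0 | v := 1 | iter i=0: | v := 7 | iter i=1: | v := 7 | q := 0 | result -2 | revised: s := -1 | t := -4 | (abs(-1) != max(t, y)): true | t := 4 | q := 0 | iter i=-2: | q := 0 | q := 0 | q := 0 | iter i=-1: | q := 0 | q := 0 | q := 0 | v := 1 | iter i=0: | v := 7 | iter i=1: | v := 7 | q := 0 | result -2 — matching result -2.
An exhaustive pass over the 160 declared inputs shows identical outputs.
verdict: equivalent


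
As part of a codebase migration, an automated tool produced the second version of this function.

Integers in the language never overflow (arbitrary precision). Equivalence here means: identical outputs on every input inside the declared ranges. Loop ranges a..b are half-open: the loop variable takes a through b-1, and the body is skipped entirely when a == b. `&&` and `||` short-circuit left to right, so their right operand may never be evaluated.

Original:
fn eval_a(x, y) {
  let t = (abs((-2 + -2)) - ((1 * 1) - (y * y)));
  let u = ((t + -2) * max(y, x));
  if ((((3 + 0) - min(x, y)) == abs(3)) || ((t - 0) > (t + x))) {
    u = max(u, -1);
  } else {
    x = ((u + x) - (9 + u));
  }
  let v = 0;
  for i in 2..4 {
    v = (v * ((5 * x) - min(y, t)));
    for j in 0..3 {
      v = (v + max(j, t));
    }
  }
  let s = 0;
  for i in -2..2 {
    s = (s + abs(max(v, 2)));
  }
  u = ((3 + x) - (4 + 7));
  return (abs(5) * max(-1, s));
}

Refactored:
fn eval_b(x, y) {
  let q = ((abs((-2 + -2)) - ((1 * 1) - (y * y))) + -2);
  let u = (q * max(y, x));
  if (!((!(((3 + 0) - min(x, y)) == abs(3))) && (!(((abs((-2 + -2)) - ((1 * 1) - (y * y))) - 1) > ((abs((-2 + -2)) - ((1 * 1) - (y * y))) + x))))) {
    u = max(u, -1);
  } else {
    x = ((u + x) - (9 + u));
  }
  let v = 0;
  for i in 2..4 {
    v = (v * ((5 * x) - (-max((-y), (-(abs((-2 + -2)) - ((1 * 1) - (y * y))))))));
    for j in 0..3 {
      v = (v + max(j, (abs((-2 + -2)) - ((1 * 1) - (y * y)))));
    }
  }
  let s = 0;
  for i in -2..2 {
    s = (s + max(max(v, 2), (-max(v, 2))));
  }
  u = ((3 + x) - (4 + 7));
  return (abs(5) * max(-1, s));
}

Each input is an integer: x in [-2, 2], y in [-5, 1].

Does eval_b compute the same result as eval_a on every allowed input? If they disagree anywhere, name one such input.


On input x=-1, y=-5, eval_a returns 1680 while eval_b returns 40.
verdict: not equivalent; witness: x=-1, y=-5


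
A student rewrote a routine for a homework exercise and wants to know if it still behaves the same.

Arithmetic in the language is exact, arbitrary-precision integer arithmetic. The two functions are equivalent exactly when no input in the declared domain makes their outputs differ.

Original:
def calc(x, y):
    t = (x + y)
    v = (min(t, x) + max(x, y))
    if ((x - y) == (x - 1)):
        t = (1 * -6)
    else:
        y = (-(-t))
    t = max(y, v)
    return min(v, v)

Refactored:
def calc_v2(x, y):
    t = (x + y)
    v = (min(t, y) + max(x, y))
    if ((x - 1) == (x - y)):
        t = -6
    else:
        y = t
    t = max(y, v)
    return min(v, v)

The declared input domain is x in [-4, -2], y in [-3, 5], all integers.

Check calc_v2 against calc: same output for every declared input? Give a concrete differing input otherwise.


Not equivalent: x=-4, y=1 separates them (-3 vs -2).
calc: t = -3; v = -3; ((x - y) == (x - 1)) -> true; t = -6; t = 1; return -3
calc_v2: t = -3; v = -2; ((x - 1) == (x - y)) -> true; t = -6; t = 1; return -2
verdict: not equivalent; witness: x=-4, y=1


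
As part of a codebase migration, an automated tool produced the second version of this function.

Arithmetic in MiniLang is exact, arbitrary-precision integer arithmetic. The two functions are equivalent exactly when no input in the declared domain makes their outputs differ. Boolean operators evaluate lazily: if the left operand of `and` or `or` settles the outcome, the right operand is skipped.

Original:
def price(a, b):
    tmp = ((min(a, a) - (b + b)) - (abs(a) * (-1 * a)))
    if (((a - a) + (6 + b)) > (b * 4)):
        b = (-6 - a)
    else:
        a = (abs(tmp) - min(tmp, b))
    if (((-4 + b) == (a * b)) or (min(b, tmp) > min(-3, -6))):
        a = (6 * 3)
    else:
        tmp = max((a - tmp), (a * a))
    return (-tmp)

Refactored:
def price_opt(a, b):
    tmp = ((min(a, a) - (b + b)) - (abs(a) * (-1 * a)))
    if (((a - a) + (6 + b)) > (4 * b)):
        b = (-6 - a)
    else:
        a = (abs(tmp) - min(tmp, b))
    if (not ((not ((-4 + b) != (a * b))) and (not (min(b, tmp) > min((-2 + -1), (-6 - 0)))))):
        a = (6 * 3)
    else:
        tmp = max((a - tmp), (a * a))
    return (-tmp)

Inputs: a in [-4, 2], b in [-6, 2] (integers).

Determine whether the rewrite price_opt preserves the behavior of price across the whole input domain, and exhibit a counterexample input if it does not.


These are not equivalent — on a=-4, b=-6 the outputs split (-16 vs 8).
price: tmp := -8 | (((a - a) + (6 + b)) > (b * 4)): true | b := -2 | (((-4 + b) == (a * b)) or (min(b, tmp) > min(-3, -6))): false | tmp := 16 | result -16
price_opt: tmp := -8 | (((a - a) + (6 + b)) > (4 * b)): true | b := -2 | (not ((not ((-4 + b) != (a * b))) and (not (min(b, tmp) > min((-2 + -1), (-6 - 0)))))): true | a := 18 | result 8
verdict: not equivalent; witness: a=-4, b=-6


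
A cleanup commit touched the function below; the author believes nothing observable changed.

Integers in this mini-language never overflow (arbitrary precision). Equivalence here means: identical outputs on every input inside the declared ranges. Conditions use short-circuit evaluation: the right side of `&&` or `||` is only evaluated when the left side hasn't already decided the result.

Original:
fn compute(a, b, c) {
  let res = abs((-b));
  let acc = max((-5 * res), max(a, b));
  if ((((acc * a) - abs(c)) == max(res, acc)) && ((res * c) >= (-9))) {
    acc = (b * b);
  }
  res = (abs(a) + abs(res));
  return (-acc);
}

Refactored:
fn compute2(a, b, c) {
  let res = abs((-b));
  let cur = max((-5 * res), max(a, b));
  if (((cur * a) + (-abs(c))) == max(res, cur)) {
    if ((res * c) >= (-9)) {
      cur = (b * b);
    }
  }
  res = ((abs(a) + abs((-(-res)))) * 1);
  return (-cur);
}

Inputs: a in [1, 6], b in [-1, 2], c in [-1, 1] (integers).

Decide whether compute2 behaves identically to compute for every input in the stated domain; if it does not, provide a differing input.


The two are interchangeable: arithmetic usage differs, constant usage differs, branching structure differs, boolean connective usage differs, statement counts differ, local variable names differ, and every declared input agrees.
Spot check at a=3, b=1, c=-1 — compute: res=1, then acc=3, then ((((acc * a) - abs(c)) == max(res, acc)) && ((res * c) >= (-9))) is false, then res=4, then returns -3. compute2: res=1, then cur=3, then (((cur * a) + (-abs(c))) == max(res, cur)) is false, then res=4, then returns -3. Both give -3.
Across all 72 domain points the two functions coincide.
verdict: equivalent


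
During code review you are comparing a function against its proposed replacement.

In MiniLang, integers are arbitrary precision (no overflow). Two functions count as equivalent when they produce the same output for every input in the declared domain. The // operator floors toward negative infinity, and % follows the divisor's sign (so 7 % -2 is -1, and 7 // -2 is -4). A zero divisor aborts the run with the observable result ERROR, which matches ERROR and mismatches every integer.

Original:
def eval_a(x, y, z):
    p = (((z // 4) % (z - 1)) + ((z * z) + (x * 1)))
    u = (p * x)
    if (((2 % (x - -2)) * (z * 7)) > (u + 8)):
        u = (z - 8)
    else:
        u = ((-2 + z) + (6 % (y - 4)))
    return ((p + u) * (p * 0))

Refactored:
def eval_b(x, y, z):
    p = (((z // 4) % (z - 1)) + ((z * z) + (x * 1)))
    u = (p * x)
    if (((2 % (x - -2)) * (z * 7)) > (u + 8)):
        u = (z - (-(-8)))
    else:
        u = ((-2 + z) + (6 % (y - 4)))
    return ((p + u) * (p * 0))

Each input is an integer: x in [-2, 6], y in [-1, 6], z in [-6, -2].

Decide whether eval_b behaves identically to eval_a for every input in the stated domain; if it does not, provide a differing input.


This is a faithful refactor — same computation, different form, but the computed results match everywhere.
Spot check at x=3, y=4, z=-3 — eval_a: p=11, then u=33, then (((2 % (x - -2)) * (z * 7)) > (u + 8)) is false, then a zero divisor aborts: ERROR. eval_b: p=11, then u=33, then (((2 % (x - -2)) * (z * 7)) > (u + 8)) is false, then a zero divisor aborts: ERROR. Both give ERROR.
An exhaustive pass over the 360 declared inputs shows identical outputs.
verdict: equivalent


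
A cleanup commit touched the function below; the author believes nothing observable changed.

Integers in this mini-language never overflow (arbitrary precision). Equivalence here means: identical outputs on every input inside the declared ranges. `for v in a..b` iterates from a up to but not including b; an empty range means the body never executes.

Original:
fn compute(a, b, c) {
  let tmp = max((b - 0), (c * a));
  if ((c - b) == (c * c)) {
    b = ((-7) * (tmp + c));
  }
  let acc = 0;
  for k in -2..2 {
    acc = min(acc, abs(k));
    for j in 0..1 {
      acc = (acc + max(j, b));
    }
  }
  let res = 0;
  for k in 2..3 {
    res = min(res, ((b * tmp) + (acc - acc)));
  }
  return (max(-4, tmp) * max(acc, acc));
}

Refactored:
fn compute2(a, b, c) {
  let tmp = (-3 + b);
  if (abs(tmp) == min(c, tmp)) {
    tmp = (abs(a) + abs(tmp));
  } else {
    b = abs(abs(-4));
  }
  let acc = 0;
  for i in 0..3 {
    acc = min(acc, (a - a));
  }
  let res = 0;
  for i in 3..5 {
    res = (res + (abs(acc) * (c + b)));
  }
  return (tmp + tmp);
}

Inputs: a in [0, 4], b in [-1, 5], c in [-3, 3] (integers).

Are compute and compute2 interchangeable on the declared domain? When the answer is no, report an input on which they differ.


At a=0, b=-1, c=-3: compute gives 0, compute2 gives -8.
verdict: not equivalent; witness: a=0, b=-1, c=-3


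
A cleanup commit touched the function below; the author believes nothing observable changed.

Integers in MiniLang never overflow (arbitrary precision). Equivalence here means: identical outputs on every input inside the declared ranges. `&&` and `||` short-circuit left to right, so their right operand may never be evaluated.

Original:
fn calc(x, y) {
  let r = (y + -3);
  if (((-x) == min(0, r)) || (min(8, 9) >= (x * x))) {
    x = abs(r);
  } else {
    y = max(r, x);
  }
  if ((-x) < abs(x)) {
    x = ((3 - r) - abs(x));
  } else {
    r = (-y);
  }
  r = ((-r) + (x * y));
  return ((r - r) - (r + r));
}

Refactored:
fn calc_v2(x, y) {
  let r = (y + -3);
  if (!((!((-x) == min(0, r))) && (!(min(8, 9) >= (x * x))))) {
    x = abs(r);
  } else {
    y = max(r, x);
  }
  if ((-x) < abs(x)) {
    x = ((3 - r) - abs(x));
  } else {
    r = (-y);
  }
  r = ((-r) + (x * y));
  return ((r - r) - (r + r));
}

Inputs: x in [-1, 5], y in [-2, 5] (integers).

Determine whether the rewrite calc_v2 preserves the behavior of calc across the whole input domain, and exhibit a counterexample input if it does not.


The two versions differ — the changes include boolean connective usage differs.
As a probe, take x=5, y=0: calc runs r=-3, then (((-x) == min(0, r)) || (min(8, 9) >= (x * x))) is false, then y=5, then ((-x) < abs(x)) is true, then x=1, then r=8, then returns -16; calc_v2 runs r=-3, then (!((!((-x) == min(0, r))) && (!(min(8, 9) >= (x * x))))) is false, then y=5, then ((-x) < abs(x)) is true, then x=1, then r=8, then returns -16; both end at -16.
Sweeping the whole domain (56 inputs) finds no disagreement.
verdict: equivalent


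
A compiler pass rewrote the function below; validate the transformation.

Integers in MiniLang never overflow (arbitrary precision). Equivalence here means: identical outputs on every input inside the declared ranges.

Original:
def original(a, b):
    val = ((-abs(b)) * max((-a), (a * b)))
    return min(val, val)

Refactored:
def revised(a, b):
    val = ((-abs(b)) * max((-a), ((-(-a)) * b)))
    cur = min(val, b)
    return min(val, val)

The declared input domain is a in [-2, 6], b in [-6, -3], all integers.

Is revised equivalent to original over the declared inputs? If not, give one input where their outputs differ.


This is a faithful refactor — statement counts differ, and min/max/abs usage differs, and local variable names differ, but the computed results match everywhere.
Spot check at a=5, b=-5 — original: val=25, then returns 25. revised: val=25, then cur=-5, then returns 25. Both give 25.
An exhaustive pass over the 36 declared inputs shows identical outputs.
verdict: equivalent


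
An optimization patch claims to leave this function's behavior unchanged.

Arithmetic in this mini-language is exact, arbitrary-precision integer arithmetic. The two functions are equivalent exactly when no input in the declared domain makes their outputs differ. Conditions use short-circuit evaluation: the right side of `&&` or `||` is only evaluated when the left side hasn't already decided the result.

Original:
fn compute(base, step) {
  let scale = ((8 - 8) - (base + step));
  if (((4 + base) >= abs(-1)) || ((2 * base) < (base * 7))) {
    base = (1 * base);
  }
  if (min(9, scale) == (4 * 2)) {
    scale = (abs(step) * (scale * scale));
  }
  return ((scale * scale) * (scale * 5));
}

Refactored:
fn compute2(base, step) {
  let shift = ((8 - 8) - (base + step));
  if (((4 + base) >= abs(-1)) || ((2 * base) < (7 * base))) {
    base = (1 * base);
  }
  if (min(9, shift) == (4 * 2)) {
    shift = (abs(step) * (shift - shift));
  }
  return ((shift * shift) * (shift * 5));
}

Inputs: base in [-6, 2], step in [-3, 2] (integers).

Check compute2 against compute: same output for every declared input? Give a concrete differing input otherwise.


There is a counterexample at base=-6, step=-2: 10485760 on one side, 0 on the other.
compute: scale = 8; (((4 + base) >= abs(-1)) || ((2 * base) < (base * 7))) -> false; (min(9, scale) == (4 * 2)) -> true; scale = 128; return 10485760
compute2: shift = 8; (((4 + base) >= abs(-1)) || ((2 * base) < (7 * base))) -> false; (min(9, shift) == (4 * 2)) -> true; shift = 0; return 0
verdict: not equivalent; witness: base=-6, step=-2


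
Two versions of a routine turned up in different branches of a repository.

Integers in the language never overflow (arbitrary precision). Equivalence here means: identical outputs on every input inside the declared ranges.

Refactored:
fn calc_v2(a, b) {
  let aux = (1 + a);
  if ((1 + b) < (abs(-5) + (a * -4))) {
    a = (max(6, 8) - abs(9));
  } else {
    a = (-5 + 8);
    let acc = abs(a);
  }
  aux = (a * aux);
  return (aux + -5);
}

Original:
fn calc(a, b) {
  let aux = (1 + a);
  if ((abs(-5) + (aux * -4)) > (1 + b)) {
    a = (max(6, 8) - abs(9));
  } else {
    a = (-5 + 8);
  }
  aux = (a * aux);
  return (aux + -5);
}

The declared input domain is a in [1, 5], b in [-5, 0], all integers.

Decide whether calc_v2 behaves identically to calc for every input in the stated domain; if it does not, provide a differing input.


Take a=1, b=-4.
calc: aux becomes 2; next ((abs(-5) + (aux * -4)) > (1 + b)) evaluates to false; next a becomes 3; next aux becomes 6; next final value 1
calc_v2: aux becomes 2; next ((1 + b) < (abs(-5) + (a * -4))) evaluates to true; next a becomes -1; next aux becomes -2; next final value -7
1 != -7, so the rewrite changes behavior.
verdict: not equivalent; witness: a=1, b=-4


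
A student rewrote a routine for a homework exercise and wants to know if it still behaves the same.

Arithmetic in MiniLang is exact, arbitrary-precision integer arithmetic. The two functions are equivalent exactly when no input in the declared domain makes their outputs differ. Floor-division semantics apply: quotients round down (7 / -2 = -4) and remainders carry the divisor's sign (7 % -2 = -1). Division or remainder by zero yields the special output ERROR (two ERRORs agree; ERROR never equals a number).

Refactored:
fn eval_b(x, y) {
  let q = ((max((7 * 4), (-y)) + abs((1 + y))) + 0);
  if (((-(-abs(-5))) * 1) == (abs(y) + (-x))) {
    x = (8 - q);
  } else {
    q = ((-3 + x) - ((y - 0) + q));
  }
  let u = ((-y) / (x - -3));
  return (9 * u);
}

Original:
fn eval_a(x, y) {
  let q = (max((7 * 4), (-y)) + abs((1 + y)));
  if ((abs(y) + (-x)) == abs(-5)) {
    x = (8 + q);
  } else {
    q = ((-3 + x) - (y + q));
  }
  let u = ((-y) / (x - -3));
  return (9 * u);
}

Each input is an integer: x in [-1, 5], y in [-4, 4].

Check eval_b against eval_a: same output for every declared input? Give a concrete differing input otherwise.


Input x=-1, y=-4: 0 from eval_a versus -9 from eval_b.
verdict: not equivalent; witness: x=-1, y=-4


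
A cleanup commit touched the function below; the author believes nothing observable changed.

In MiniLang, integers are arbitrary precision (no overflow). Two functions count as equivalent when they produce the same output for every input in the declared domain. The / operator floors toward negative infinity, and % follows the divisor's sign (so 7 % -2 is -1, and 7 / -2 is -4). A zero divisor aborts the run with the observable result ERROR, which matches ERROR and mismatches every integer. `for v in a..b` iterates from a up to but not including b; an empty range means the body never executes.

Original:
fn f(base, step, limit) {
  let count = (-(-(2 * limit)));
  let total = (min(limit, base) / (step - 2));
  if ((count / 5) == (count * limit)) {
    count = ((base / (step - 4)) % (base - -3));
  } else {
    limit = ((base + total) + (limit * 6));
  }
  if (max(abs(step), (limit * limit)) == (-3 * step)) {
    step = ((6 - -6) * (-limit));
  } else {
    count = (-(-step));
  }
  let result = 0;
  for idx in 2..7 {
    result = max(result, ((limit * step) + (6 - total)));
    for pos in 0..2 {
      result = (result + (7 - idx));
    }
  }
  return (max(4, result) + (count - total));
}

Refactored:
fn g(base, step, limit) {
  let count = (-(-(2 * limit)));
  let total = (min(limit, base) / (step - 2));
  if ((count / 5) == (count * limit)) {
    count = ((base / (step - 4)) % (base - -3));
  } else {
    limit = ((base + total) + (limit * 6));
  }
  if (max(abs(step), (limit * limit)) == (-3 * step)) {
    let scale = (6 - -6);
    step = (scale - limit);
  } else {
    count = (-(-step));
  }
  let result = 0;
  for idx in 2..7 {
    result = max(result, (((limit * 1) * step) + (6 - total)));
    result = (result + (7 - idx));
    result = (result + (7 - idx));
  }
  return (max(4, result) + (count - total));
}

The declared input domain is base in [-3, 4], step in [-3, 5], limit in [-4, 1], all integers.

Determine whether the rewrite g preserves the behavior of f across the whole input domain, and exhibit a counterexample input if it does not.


Try base=-3, step=-3, limit=1.
f: count := 2 | total := 0 | ((count / 5) == (count * limit)): false | limit := 3 | (max(abs(step), (limit * limit)) == (-3 * step)): true | step := -36 | result := 0 | iter idx=2: | result := 0 | iter pos=0: | result := 5 | iter pos=1: | result := 10 | iter idx=3: | result := 10 | iter pos=0: | result := 14 | iter pos=1: | result := 18 | iter idx=4: | result := 18 | iter pos=0: | result := 21 | iter pos=1: | result := 24 | iter idx=5: | result := 24 | iter pos=0: | result := 26 | iter pos=1: | result := 28 | iter idx=6: | result := 28 | iter pos=0: | result := 29 | iter pos=1: | result := 30 | result 32
g: count := 2 | total := 0 | ((count / 5) == (count * limit)): false | limit := 3 | (max(abs(step), (limit * limit)) == (-3 * step)): true | scale := 12 | step := 9 | result := 0 | iter idx=2: | result := 33 | result := 38 | result := 43 | iter idx=3: | result := 43 | result := 47 | result := 51 | iter idx=4: | result := 51 | result := 54 | result := 57 | iter idx=5: | result := 57 | result := 59 | result := 61 | iter idx=6: | result := 61 | result := 62 | result := 63 | result 65
32 != 65, so the rewrite changes behavior.
verdict: not equivalent; witness: base=-3, step=-3, limit=1


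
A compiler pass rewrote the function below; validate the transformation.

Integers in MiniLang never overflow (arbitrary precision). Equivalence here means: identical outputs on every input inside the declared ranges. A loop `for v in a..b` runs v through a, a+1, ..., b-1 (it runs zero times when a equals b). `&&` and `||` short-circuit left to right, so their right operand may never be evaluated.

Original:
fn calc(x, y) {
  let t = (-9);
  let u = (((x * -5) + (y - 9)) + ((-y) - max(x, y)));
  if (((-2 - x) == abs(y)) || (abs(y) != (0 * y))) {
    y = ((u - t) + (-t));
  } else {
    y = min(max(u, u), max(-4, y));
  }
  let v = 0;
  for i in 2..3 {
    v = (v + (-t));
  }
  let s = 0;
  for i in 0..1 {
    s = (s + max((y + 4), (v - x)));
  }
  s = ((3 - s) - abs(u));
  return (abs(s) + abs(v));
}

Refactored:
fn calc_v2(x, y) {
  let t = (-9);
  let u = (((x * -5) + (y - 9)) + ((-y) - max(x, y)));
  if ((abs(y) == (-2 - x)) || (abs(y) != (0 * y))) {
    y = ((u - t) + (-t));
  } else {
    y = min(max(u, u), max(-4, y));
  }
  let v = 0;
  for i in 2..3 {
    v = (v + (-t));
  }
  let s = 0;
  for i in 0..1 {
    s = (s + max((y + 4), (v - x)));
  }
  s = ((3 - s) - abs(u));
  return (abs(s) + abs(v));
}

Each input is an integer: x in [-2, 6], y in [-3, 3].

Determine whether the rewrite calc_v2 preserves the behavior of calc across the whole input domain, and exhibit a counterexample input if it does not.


Although same computation, different form, 63/63 inputs agree.
verdict: equivalent


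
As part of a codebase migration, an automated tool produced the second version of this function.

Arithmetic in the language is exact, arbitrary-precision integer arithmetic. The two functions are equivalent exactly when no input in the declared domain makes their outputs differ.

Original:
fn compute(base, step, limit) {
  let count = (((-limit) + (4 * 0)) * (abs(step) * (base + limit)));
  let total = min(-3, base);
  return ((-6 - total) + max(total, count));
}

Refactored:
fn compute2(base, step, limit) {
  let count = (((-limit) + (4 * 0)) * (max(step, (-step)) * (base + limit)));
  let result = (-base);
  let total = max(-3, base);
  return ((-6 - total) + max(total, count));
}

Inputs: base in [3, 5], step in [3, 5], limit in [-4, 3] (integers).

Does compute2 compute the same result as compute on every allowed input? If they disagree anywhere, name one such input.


Run the pair on base=3, step=3, limit=-3.
compute: count=0, then total=-3, then returns -3
compute2: count=0, then result=-3, then total=3, then returns -6
-3 != -6, so the rewrite changes behavior.
verdict: not equivalent; witness: base=3, step=3, limit=-3


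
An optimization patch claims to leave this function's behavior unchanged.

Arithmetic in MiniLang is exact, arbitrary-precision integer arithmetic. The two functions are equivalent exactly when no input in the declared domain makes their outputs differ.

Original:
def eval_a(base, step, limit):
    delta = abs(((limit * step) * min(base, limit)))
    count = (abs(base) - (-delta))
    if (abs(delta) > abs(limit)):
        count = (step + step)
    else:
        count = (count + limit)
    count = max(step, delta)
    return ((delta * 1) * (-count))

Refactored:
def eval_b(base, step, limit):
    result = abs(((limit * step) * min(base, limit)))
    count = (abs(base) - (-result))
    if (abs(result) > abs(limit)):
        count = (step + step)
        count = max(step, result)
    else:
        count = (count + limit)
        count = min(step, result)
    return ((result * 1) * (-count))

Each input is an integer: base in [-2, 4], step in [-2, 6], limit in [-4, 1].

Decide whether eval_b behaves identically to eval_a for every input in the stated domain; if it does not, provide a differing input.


base=-1, step=-1, limit=-1 yields -1 from eval_a but 1 from eval_b.
verdict: not equivalent; witness: base=-1, step=-1, limit=-1


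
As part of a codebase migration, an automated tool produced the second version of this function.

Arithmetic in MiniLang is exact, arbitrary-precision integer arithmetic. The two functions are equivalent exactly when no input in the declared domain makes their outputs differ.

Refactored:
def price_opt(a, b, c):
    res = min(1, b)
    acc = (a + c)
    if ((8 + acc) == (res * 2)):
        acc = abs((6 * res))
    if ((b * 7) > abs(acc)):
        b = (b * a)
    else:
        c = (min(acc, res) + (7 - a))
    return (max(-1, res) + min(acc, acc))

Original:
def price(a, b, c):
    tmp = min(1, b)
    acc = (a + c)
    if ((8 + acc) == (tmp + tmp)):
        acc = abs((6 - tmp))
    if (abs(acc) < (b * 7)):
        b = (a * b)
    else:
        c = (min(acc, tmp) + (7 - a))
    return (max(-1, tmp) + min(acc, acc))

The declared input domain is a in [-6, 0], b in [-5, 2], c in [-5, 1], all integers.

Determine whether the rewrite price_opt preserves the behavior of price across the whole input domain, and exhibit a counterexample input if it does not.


Try a=-6, b=-1, c=-4.
price: tmp becomes -1; next acc becomes -10; next ((8 + acc) == (tmp + tmp)) evaluates to true; next acc becomes 7; next (abs(acc) < (b * 7)) evaluates to false; next c becomes 12; next final value 6
price_opt: res becomes -1; next acc becomes -10; next ((8 + acc) == (res * 2)) evaluates to true; next acc becomes 6; next ((b * 7) > abs(acc)) evaluates to false; next c becomes 12; next final value 5
6 != 5, so the rewrite changes behavior.
verdict: not equivalent; witness: a=-6, b=-1, c=-4


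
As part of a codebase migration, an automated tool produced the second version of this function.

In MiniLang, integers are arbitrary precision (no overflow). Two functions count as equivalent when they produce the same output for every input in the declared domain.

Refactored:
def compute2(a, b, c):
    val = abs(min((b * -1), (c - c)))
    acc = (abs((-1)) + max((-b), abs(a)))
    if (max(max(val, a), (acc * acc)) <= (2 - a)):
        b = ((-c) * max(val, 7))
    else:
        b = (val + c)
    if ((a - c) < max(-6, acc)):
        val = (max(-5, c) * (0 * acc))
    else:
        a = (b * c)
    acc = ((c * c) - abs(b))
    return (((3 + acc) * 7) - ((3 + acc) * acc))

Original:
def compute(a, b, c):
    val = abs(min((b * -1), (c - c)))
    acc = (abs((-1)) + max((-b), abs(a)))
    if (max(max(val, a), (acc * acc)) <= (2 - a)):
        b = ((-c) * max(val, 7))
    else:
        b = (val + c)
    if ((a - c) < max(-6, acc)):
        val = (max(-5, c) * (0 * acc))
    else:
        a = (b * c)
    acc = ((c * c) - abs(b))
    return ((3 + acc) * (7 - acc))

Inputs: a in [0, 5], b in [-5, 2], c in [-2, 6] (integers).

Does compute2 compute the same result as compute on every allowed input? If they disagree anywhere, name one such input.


Reading the diff, among the changes: constant usage differs, and arithmetic usage differs.
One worked example (a=5, b=-3, c=4) — compute: val = 0; acc = 6; (max(max(val, a), (acc * acc)) <= (2 - a)) -> false; b = 4; ((a - c) < max(-6, acc)) -> true; val = 0; acc = 12; return -75; compute2: val = 0; acc = 6; (max(max(val, a), (acc * acc)) <= (2 - a)) -> false; b = 4; ((a - c) < max(-6, acc)) -> true; val = 0; acc = 12; return -75; agreement on -75.
An exhaustive pass over the 432 declared inputs shows identical outputs.
verdict: equivalent


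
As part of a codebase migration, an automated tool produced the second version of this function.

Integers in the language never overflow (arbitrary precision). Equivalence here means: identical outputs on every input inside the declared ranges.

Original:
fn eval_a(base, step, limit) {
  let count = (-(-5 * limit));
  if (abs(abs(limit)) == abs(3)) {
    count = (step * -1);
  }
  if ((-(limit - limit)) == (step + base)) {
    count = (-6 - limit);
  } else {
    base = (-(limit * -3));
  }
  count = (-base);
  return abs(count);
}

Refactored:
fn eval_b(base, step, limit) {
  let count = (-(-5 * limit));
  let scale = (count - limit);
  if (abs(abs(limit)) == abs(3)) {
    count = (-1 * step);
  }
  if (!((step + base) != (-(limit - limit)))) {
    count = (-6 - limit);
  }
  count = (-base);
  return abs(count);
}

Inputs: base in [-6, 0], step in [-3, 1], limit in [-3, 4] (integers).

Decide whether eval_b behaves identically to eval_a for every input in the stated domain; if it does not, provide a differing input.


Take base=-6, step=-3, limit=-3.
eval_a: count becomes -15; next (abs(abs(limit)) == abs(3)) evaluates to true; next count becomes 3; next ((-(limit - limit)) == (step + base)) evaluates to false; next base becomes -9; next count becomes 9; next final value 9
eval_b: count becomes -15; next scale becomes -12; next (abs(abs(limit)) == abs(3)) evaluates to true; next count becomes 3; next (!((step + base) != (-(limit - limit)))) evaluates to false; next count becomes 6; next final value 6
9 and 6 differ, so these are not the same function on this domain.
verdict: not equivalent; witness: base=-6, step=-3, limit=-3
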